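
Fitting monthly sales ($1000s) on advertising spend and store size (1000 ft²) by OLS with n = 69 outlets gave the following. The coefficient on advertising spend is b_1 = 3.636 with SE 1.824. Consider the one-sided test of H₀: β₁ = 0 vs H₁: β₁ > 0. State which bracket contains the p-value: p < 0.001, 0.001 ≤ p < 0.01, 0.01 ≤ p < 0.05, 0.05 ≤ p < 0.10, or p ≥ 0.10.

t = 3.636 / 1.824 = 1.993.
df = n − k − 1 = 69 − 2 − 1 = 66.
One-sided p = P(T_{66} > t) ≈ 0.0252.
So 0.01 ≤ p < 0.05.

0.01 ≤ p < 0.05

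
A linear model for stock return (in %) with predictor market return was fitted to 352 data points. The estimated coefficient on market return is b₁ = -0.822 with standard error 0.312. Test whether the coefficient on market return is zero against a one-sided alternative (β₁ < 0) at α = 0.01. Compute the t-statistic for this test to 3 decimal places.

t = -2.635

H₀: β₁ = 0 vs H₁: β₁ < 0.
t = (b₁ − β₁⁰)/SE = -0.822 / 0.312 = -2.635.
df = n − 2 = 352 − 2 = 350.
One-sided p ≈ 0.0044, which is < 0.01, so reject H₀.
There is evidence that the true slope on market return is negative.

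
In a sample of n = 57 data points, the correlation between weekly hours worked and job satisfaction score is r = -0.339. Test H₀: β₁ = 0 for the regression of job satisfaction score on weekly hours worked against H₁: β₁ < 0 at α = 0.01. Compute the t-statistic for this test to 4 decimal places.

t = -2.6723

t = r·√(n − 2)/√(1 − r²) = -0.339·√55/√0.885079 = -2.6723.
df = n − 2 = 55.
One-sided p ≈ 0.0049, which is < 0.01, so reject H₀.
There is evidence of a linear association between weekly hours worked and job satisfaction score.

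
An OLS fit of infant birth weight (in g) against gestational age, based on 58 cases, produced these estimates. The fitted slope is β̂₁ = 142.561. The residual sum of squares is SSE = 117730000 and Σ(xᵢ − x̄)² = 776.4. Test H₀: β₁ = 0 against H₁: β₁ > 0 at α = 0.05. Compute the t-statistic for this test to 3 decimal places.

MSE = SSE/(n − 2) = 117730000/56 = 2.10232e+06.
SE(β̂₁) = √(MSE/Sₓₓ) = √(2.10232e+06/776.4) = 52.0363.
t = 142.561 / 52.0363 = 2.740.
df = n − 2 = 56.
One-sided p ≈ 0.0041, which is < 0.05, so reject H₀.
There is evidence that the true slope on gestational age is positive.

t = 2.740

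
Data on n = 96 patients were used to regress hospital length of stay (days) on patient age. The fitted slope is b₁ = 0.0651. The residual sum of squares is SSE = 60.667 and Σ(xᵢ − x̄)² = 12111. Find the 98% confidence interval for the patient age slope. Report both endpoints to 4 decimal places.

MSE = SSE/(n − 2) = 60.667/94 = 0.645394.
SE(b₁) = √(MSE/Sₓₓ) = √(0.645394/12111) = 0.00729999.
df = n − 2 = 94.
t* = t_{0.01, 94} = 2.366674.
Margin = t* × SE = 2.366674 × 0.00729999 = 0.017277.
CI: 0.0651 ± 0.017277 → (0.0478, 0.0824).
With 98% confidence, each one-unit increase in patient age is associated with a change of between 0.0478 and 0.0824 days in hospital length of stay.

(0.0478, 0.0824)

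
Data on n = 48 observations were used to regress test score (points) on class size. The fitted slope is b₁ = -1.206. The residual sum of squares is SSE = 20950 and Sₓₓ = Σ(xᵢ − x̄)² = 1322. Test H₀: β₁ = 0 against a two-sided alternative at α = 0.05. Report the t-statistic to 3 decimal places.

t = -2.055

MSE = SSE/(n − 2) = 20950/46 = 455.435.
SE(b₁) = √(MSE/Sₓₓ) = √(455.435/1322) = 0.586945.
t = -1.206 / 0.586945 = -2.055.
df = n − 2 = 46.
Two-sided p ≈ 0.0456, which is < 0.05, so reject H₀.
There is evidence that class size is associated with test score.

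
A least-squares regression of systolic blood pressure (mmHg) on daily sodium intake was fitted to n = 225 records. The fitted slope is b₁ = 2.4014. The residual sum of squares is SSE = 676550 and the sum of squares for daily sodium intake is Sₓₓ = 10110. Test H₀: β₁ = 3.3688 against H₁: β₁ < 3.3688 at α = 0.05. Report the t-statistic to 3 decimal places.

MSE = SSE/(n − 2) = 676550/223 = 3033.86.
SE(b₁) = √(MSE/Sₓₓ) = √(3033.86/10110) = 0.5478.
t = (2.4014 − 3.3688) / 0.5478 = -1.766.
df = n − 2 = 223.
One-sided p ≈ 0.0394, which is < 0.05, so reject H₀.
There is evidence that the true slope on daily sodium intake is below 3.3688 mmHg per unit.

t = -1.766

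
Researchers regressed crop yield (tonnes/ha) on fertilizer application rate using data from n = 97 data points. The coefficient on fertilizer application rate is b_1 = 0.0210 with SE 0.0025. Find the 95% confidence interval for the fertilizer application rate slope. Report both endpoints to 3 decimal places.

(0.016, 0.026)

df = n − 2 = 97 − 2 = 95.
t* = t_{0.025, 95} = 1.985251.
Margin = t* × SE = 1.985251 × 0.0025 = 0.00496.
CI: 0.0210 ± 0.00496 → (0.016, 0.026).
With 95% confidence, each one-unit increase in fertilizer application rate is associated with a change of between 0.016 and 0.026 tonnes/ha in crop yield.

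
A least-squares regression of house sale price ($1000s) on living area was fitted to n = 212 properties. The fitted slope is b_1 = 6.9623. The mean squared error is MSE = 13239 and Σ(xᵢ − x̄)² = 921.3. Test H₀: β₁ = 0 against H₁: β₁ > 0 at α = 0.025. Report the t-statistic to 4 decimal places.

t = 1.8366

SE(b_1) = √(MSE/Sₓₓ) = √(13239/921.3) = 3.79077.
t = 6.9623 / 3.79077 = 1.8366.
df = n − 2 = 210.
One-sided p ≈ 0.0338, which is ≥ 0.025, so fail to reject H₀.
The data do not give significant evidence that the true slope on living area is positive.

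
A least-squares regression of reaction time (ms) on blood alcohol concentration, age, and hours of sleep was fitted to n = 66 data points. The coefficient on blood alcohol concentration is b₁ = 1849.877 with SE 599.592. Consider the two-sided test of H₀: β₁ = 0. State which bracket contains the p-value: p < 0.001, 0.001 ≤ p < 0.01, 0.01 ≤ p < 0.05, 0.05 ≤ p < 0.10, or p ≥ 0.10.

t = 1849.877 / 599.592 = 3.085.
df = n − k − 1 = 66 − 3 − 1 = 62.
Two-sided p = 2·P(T_{62} > |t|) ≈ 0.0030.
So 0.001 ≤ p < 0.01.

0.001 ≤ p < 0.01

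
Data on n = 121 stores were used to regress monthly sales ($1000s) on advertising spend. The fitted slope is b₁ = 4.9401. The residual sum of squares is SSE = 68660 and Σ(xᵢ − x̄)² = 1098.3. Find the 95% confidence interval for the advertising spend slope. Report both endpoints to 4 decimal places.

(3.5049, 6.3753)

MSE = SSE/(n − 2) = 68660/119 = 576.975.
SE(b₁) = √(MSE/Sₓₓ) = √(576.975/1098.3) = 0.7248.
df = n − 2 = 119.
t* = t_{0.025, 119} = 1.9801.
Margin = t* × SE = 1.9801 × 0.7248 = 1.435176.
CI: 4.9401 ± 1.435176 → (3.5049, 6.3753).
With 95% confidence, each one-unit increase in advertising spend is associated with a change of between 3.5049 and 6.3753 $1000s in monthly sales.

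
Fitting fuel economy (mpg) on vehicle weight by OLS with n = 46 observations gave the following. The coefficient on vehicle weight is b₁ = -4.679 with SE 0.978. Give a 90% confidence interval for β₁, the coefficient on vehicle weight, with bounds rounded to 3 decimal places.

df = n − 2 = 46 − 2 = 44.
t* = t_{0.05, 44} = 1.68023.
Margin = t* × SE = 1.68023 × 0.978 = 1.64326.
CI: -4.679 ± 1.64326 → (-6.322, -3.036).
With 90% confidence, each one-unit increase in vehicle weight is associated with a change of between -6.322 and -3.036 mpg in fuel economy.

(-6.322, -3.036)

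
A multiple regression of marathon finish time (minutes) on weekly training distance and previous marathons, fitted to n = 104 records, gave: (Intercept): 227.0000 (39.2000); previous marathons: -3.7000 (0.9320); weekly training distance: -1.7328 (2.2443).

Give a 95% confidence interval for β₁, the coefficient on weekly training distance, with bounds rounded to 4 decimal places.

Read off: b = -1.7328, SE = 2.2443 for weekly training distance.
df = n − k − 1 = 104 − 2 − 1 = 101.
t* = t_{0.025, 101} = 1.983731.
Margin = t* × SE = 1.983731 × 2.2443 = 4.452087.
CI: -1.7328 ± 4.452087 → (-6.1849, 2.7193).

(-6.1849, 2.7193)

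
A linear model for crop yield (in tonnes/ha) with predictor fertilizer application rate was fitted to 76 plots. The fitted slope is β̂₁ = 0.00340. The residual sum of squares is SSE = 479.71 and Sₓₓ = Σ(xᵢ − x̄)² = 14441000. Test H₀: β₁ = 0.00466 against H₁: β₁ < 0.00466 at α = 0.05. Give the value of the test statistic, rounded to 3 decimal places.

MSE = SSE/(n − 2) = 479.71/74 = 6.48257.
SE(β̂₁) = √(MSE/Sₓₓ) = √(6.48257/14441000) = 0.00067.
t = (0.00340 − 0.00466) / 0.00067 = -1.881.
df = n − 2 = 74.
One-sided p ≈ 0.0320, which is < 0.05, so reject H₀.
There is evidence that the true slope on fertilizer application rate is below 0.00466 tonnes/ha per unit.

t = -1.881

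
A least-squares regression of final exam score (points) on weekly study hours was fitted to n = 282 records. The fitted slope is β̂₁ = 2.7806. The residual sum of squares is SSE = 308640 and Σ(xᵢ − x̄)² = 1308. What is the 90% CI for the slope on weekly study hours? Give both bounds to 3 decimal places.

(1.266, 4.296)

MSE = SSE/(n − 2) = 308640/280 = 1102.29.
SE(β̂₁) = √(MSE/Sₓₓ) = √(1102.29/1308) = 0.918001.
df = n − 2 = 280.
t* = t_{0.05, 280} = 1.650314.
Margin = t* × SE = 1.650314 × 0.918001 = 1.51499.
CI: 2.7806 ± 1.51499 → (1.266, 4.296).
With 90% confidence, each one-unit increase in weekly study hours is associated with a change of between 1.266 and 4.296 points in final exam score.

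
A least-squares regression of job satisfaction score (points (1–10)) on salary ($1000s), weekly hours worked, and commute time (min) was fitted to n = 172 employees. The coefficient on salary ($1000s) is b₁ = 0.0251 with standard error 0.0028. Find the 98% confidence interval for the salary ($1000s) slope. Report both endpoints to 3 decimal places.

df = n − k − 1 = 172 − 3 − 1 = 168.
t* = t_{0.01, 168} = 2.348749.
Margin = t* × SE = 2.348749 × 0.0028 = 0.00658.
CI: 0.0251 ± 0.00658 → (0.019, 0.032).
With 98% confidence, each one-unit increase in salary ($1000s) is associated with a change of between 0.019 and 0.032 points (1–10) in job satisfaction score, holding the other predictors fixed.

(0.019, 0.032)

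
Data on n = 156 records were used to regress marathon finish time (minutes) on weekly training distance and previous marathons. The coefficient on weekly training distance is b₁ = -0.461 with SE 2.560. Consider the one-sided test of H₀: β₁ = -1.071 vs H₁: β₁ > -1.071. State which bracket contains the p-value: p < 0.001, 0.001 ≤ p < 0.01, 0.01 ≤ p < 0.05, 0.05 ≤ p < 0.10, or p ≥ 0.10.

p ≥ 0.10

t = (-0.461 − (-1.071)) / 2.560 = 0.238.
df = n − k − 1 = 156 − 2 − 1 = 153.
One-sided p = P(T_{153} > t) ≈ 0.4060.
So p ≥ 0.10.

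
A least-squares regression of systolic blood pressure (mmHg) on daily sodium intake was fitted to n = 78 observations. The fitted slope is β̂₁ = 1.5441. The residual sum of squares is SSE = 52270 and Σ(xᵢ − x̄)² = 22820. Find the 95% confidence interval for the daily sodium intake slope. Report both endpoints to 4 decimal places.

MSE = SSE/(n − 2) = 52270/76 = 687.763.
SE(β̂₁) = √(MSE/Sₓₓ) = √(687.763/22820) = 0.173605.
df = n − 2 = 76.
t* = t_{0.025, 76} = 1.991673.
Margin = t* × SE = 1.991673 × 0.173605 = 0.345764.
CI: 1.5441 ± 0.345764 → (1.1983, 1.8899).
With 95% confidence, each one-unit increase in daily sodium intake is associated with a change of between 1.1983 and 1.8899 mmHg in systolic blood pressure.

(1.1983, 1.8899)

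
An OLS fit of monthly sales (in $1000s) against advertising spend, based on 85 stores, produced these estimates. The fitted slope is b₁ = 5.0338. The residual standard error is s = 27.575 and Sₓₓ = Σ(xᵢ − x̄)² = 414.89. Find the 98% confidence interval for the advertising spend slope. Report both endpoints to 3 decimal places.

SE(b₁) = s/√Sₓₓ = 27.575/√414.89 = 1.35378.
df = n − 2 = 83.
t* = t_{0.01, 83} = 2.372119.
Margin = t* × SE = 2.372119 × 1.35378 = 3.21133.
CI: 5.0338 ± 3.21133 → (1.822, 8.245).
With 98% confidence, each one-unit increase in advertising spend is associated with a change of between 1.822 and 8.245 $1000s in monthly sales.

(1.822, 8.245)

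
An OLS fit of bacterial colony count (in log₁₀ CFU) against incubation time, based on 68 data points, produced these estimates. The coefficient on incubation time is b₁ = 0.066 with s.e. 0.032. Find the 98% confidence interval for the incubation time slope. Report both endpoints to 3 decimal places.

df = n − 2 = 68 − 2 = 66.
t* = t_{0.01, 66} = 2.384186.
Margin = t* × SE = 2.384186 × 0.032 = 0.07629.
CI: 0.066 ± 0.07629 → (-0.010, 0.142).
With 98% confidence, each one-unit increase in incubation time is associated with a change of between -0.010 and 0.142 log₁₀ CFU in bacterial colony count.

(-0.010, 0.142)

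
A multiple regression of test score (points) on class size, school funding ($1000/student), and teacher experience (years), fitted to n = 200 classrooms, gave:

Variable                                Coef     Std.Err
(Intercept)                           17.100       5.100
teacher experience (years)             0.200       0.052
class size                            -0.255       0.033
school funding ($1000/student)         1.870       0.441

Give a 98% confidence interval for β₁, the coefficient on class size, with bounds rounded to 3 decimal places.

Read off: b = -0.255, SE = 0.033 for class size.
df = n − k − 1 = 200 − 3 − 1 = 196.
t* = t_{0.01, 196} = 2.345524.
Margin = t* × SE = 2.345524 × 0.033 = 0.07740.
CI: -0.255 ± 0.07740 → (-0.332, -0.178).

(-0.332, -0.178)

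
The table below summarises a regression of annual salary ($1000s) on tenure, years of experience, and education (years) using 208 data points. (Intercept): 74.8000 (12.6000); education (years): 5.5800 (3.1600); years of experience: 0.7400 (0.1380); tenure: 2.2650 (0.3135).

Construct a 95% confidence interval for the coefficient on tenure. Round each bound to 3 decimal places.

Read off: b = 2.2650, SE = 0.3135 for tenure.
df = n − k − 1 = 208 − 3 − 1 = 204.
t* = t_{0.025, 204} = 1.971661.
Margin = t* × SE = 1.971661 × 0.3135 = 0.61812.
CI: 2.2650 ± 0.61812 → (1.647, 2.883).

(1.647, 2.883)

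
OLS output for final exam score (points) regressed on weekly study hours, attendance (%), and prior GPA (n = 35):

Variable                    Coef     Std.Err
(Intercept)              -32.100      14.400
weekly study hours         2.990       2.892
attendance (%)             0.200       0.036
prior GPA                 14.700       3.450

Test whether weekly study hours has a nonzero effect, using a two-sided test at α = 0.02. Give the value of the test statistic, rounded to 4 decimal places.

Read off: b = 2.990, SE = 2.892 for weekly study hours.
H₀: β₁ = 0 vs H₁: β₁ ≠ 0.
t = 2.990 / 2.892 = 1.0339.
df = n − k − 1 = 35 − 3 − 1 = 31.
Two-sided p ≈ 0.3092, which is ≥ 0.02, so fail to reject H₀.
The data do not give significant evidence of an association between weekly study hours and final exam score, after adjusting for the other predictors.

t = 1.0339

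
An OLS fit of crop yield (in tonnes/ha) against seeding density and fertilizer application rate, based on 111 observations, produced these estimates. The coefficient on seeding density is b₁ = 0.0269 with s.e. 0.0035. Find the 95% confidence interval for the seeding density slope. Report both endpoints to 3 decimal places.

(0.020, 0.034)

df = n − k − 1 = 111 − 2 − 1 = 108.
t* = t_{0.025, 108} = 1.982173.
Margin = t* × SE = 1.982173 × 0.0035 = 0.00694.
CI: 0.0269 ± 0.00694 → (0.020, 0.034).
With 95% confidence, each one-unit increase in seeding density is associated with a change of between 0.020 and 0.034 tonnes/ha in crop yield, holding the other predictors fixed.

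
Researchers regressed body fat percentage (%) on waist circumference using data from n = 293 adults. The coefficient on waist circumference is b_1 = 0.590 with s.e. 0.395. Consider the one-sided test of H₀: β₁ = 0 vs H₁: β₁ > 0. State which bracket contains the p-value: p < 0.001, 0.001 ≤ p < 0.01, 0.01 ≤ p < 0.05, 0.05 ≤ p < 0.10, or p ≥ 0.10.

t = 0.590 / 0.395 = 1.494.
df = n − 2 = 293 − 2 = 291.
One-sided p = P(T_{291} > t) ≈ 0.0682.
So 0.05 ≤ p < 0.10.

0.05 ≤ p < 0.10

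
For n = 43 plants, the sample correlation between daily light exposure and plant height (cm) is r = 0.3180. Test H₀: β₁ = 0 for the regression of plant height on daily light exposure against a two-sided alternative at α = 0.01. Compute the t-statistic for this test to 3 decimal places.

t = r·√(n − 2)/√(1 − r²) = 0.3180·√41/√0.898876 = 2.148.
df = n − 2 = 41.
Two-sided p ≈ 0.0377, which is ≥ 0.01, so fail to reject H₀.
The data do not give significant evidence of a linear association between daily light exposure and plant height.

t = 2.148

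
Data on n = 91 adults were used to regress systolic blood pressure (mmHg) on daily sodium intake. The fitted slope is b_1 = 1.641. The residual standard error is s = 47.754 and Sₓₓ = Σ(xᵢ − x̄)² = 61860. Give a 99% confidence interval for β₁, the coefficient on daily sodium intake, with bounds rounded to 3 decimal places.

(1.136, 2.146)

SE(b_1) = s/√Sₓₓ = 47.754/√61860 = 0.192002.
df = n − 2 = 89.
t* = t_{0.005, 89} = 2.632204.
Margin = t* × SE = 2.632204 × 0.192002 = 0.50539.
CI: 1.641 ± 0.50539 → (1.136, 2.146).
With 99% confidence, each one-unit increase in daily sodium intake is associated with a change of between 1.136 and 2.146 mmHg in systolic blood pressure.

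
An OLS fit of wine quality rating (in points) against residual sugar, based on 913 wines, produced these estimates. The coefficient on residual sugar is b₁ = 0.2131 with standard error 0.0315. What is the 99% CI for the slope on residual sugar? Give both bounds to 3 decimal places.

df = n − 2 = 913 − 2 = 911.
t* = t_{0.005, 911} = 2.581237.
Margin = t* × SE = 2.581237 × 0.0315 = 0.08131.
CI: 0.2131 ± 0.08131 → (0.132, 0.294).
With 99% confidence, each one-unit increase in residual sugar is associated with a change of between 0.132 and 0.294 points in wine quality rating.

(0.132, 0.294)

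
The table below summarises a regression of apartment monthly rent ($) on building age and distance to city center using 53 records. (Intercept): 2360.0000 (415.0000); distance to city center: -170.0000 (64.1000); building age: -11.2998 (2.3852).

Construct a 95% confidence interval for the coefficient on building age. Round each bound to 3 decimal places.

(-16.091, -6.509)

Read off: b = -11.2998, SE = 2.3852 for building age.
df = n − k − 1 = 53 − 2 − 1 = 50.
t* = t_{0.025, 50} = 2.008559.
Margin = t* × SE = 2.008559 × 2.3852 = 4.79082.
CI: -11.2998 ± 4.79082 → (-16.091, -6.509).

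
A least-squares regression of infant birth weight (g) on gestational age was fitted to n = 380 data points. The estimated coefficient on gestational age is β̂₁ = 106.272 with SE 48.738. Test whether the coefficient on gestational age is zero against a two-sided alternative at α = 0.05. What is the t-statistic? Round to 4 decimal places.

H₀: β₁ = 0 vs H₁: β₁ ≠ 0.
t = (β̂₁ − β₁⁰)/SE = 106.272 / 48.738 = 2.1805.
df = n − 2 = 380 − 2 = 378.
Two-sided p ≈ 0.0298, which is < 0.05, so reject H₀.
There is evidence that gestational age is associated with infant birth weight.

t = 2.1805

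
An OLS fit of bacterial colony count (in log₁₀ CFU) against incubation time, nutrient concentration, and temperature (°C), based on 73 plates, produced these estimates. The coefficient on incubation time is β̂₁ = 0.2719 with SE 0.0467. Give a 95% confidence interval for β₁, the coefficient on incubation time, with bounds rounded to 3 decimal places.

df = n − k − 1 = 73 − 3 − 1 = 69.
t* = t_{0.025, 69} = 1.994945.
Margin = t* × SE = 1.994945 × 0.0467 = 0.09316.
CI: 0.2719 ± 0.09316 → (0.179, 0.365).
With 95% confidence, each one-unit increase in incubation time is associated with a change of between 0.179 and 0.365 log₁₀ CFU in bacterial colony count, holding the other predictors fixed.

(0.179, 0.365)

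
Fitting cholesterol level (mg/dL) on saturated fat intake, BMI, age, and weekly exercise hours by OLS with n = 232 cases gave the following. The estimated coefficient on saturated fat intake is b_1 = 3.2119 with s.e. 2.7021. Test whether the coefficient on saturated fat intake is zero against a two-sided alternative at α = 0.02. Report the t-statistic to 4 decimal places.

H₀: β₁ = 0 vs H₁: β₁ ≠ 0.
t = (b_1 − β₁⁰)/SE = 3.2119 / 2.7021 = 1.1887.
df = n − k − 1 = 232 − 4 − 1 = 227.
Two-sided p ≈ 0.2358, which is ≥ 0.02, so fail to reject H₀.
The data do not give significant evidence of an association between saturated fat intake and cholesterol level, after adjusting for the other predictors.

t = 1.1887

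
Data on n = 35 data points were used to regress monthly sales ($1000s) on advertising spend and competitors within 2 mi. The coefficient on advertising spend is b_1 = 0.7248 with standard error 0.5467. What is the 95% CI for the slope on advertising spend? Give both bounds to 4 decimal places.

df = n − k − 1 = 35 − 2 − 1 = 32.
t* = t_{0.025, 32} = 2.036933.
Margin = t* × SE = 2.036933 × 0.5467 = 1.113591.
CI: 0.7248 ± 1.113591 → (-0.3888, 1.8384).
With 95% confidence, each one-unit increase in advertising spend is associated with a change of between -0.3888 and 1.8384 $1000s in monthly sales, holding the other predictors fixed.

(-0.3888, 1.8384)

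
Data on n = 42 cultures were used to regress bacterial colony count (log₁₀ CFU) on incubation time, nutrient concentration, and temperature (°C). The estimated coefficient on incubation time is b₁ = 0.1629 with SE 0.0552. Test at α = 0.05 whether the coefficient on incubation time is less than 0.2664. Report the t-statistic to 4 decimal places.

t = -1.8750

H₀: β₁ = 0.2664 vs H₁: β₁ < 0.2664.
t = (b₁ − β₁⁰)/SE = (0.1629 − 0.2664) / 0.0552 = -1.8750.
df = n − k − 1 = 42 − 3 − 1 = 38.
One-sided p ≈ 0.0342, which is < 0.05, so reject H₀.
There is evidence that the true slope on incubation time is below 0.2664 log₁₀ CFU per unit, holding the other predictors fixed.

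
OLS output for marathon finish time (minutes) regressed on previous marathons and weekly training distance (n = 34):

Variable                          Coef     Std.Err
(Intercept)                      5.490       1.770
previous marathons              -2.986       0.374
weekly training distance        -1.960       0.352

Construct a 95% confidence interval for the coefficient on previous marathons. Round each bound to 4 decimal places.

(-3.7488, -2.2232)

Read off: b = -2.986, SE = 0.374 for previous marathons.
df = n − k − 1 = 34 − 2 − 1 = 31.
t* = t_{0.025, 31} = 2.039513.
Margin = t* × SE = 2.039513 × 0.374 = 0.762778.
CI: -2.986 ± 0.762778 → (-3.7488, -2.2232).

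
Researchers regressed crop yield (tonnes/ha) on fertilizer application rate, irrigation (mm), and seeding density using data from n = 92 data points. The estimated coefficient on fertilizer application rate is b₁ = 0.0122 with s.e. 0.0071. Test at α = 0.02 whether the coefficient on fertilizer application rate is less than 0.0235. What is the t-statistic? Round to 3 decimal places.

t = -1.592

H₀: β₁ = 0.0235 vs H₁: β₁ < 0.0235.
t = (b₁ − β₁⁰)/SE = (0.0122 − 0.0235) / 0.0071 = -1.592.
df = n − k − 1 = 92 − 3 − 1 = 88.
One-sided p ≈ 0.0575, which is ≥ 0.02, so fail to reject H₀.
The data do not give significant evidence that the true slope on fertilizer application rate is below 0.0235 tonnes/ha per unit, holding the other predictors fixed.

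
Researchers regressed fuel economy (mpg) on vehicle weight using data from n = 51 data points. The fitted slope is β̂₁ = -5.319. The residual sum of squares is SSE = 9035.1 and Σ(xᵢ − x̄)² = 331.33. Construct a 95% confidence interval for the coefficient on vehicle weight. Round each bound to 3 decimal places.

MSE = SSE/(n − 2) = 9035.1/49 = 184.39.
SE(β̂₁) = √(MSE/Sₓₓ) = √(184.39/331.33) = 0.745999.
df = n − 2 = 49.
t* = t_{0.025, 49} = 2.009575.
Margin = t* × SE = 2.009575 × 0.745999 = 1.49914.
CI: -5.319 ± 1.49914 → (-6.818, -3.820).
With 95% confidence, each one-unit increase in vehicle weight is associated with a change of between -6.818 and -3.820 mpg in fuel economy.

(-6.818, -3.820)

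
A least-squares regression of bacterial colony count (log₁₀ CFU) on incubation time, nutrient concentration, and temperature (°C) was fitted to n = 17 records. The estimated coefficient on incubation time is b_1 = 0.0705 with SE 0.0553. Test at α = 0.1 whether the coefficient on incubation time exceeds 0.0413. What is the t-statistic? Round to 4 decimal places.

t = 0.5280

H₀: β₁ = 0.0413 vs H₁: β₁ > 0.0413.
t = (b_1 − β₁⁰)/SE = (0.0705 − 0.0413) / 0.0553 = 0.5280.
df = n − k − 1 = 17 − 3 − 1 = 13.
One-sided p ≈ 0.3032, which is ≥ 0.1, so fail to reject H₀.
The data do not give significant evidence that the true slope on incubation time exceeds 0.0413 log₁₀ CFU per unit, holding the other predictors fixed.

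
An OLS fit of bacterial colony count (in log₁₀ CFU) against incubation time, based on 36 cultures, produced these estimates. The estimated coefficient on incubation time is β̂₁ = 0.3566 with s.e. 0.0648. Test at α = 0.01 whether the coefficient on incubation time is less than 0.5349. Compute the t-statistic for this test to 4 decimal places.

t = -2.7515

H₀: β₁ = 0.5349 vs H₁: β₁ < 0.5349.
t = (β̂₁ − β₁⁰)/SE = (0.3566 − 0.5349) / 0.0648 = -2.7515.
df = n − 2 = 36 − 2 = 34.
One-sided p ≈ 0.0047, which is < 0.01, so reject H₀.
There is evidence that the true slope on incubation time is below 0.5349 log₁₀ CFU per unit.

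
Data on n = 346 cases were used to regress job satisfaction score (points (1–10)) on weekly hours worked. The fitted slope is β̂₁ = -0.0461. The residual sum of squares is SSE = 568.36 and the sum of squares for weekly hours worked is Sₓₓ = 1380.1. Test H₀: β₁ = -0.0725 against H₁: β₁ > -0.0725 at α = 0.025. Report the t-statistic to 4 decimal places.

t = 0.7630

MSE = SSE/(n − 2) = 568.36/344 = 1.65221.
SE(β̂₁) = √(MSE/Sₓₓ) = √(1.65221/1380.1) = 0.0346001.
t = (-0.0461 − (-0.0725)) / 0.0346001 = 0.7630.
df = n − 2 = 344.
One-sided p ≈ 0.2230, which is ≥ 0.025, so fail to reject H₀.
The data do not give significant evidence that the true slope on weekly hours worked exceeds -0.0725 points (1–10) per unit.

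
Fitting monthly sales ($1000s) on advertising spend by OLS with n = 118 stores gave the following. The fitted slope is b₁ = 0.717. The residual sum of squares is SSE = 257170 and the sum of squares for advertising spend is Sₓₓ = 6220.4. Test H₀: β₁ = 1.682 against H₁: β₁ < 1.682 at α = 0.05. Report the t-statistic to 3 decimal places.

t = -1.616

MSE = SSE/(n − 2) = 257170/116 = 2216.98.
SE(b₁) = √(MSE/Sₓₓ) = √(2216.98/6220.4) = 0.596997.
t = (0.717 − 1.682) / 0.596997 = -1.616.
df = n − 2 = 116.
One-sided p ≈ 0.0544, which is ≥ 0.05, so fail to reject H₀.
The data do not give significant evidence that the true slope on advertising spend is below 1.682 $1000s per unit.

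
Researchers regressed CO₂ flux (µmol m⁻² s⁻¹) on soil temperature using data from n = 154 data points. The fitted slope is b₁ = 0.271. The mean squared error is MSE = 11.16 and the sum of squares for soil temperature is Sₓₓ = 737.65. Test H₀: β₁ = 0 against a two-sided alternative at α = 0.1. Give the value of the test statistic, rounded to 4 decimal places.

SE(b₁) = √(MSE/Sₓₓ) = √(11.16/737.65) = 0.123001.
t = 0.271 / 0.123001 = 2.2032.
df = n − 2 = 152.
Two-sided p ≈ 0.0291, which is < 0.1, so reject H₀.
There is evidence that soil temperature is associated with CO₂ flux.

t = 2.2032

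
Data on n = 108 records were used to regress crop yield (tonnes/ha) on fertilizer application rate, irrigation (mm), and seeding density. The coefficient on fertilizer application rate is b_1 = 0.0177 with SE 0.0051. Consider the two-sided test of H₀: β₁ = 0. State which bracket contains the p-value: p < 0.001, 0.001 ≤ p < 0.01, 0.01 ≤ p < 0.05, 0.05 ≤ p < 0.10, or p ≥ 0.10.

t = 0.0177 / 0.0051 = 3.471.
df = n − k − 1 = 108 − 3 − 1 = 104.
Two-sided p = 2·P(T_{104} > |t|) ≈ 0.0008.
So p < 0.001.

p < 0.001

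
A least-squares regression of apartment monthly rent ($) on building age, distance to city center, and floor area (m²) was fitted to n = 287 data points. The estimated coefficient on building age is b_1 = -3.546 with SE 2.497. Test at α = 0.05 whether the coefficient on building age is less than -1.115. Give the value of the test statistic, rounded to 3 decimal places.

H₀: β₁ = -1.115 vs H₁: β₁ < -1.115.
t = (b_1 − β₁⁰)/SE = (-3.546 − (-1.115)) / 2.497 = -0.974.
df = n − k − 1 = 287 − 3 − 1 = 283.
One-sided p ≈ 0.1656, which is ≥ 0.05, so fail to reject H₀.
The data do not give significant evidence that the true slope on building age is below -1.115 $ per unit, holding the other predictors fixed.

t = -0.974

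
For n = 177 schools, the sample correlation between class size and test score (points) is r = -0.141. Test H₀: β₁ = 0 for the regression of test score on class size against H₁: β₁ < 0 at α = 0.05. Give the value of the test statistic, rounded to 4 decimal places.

t = -1.8841

t = r·√(n − 2)/√(1 − r²) = -0.141·√175/√0.980119 = -1.8841.
df = n − 2 = 175.
One-sided p ≈ 0.0306, which is < 0.05, so reject H₀.
There is evidence of a linear association between class size and test score.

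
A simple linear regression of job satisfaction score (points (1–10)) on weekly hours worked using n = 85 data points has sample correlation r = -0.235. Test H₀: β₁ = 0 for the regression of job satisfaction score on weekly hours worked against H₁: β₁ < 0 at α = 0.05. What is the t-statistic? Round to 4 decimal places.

t = -2.2026

t = r·√(n − 2)/√(1 − r²) = -0.235·√83/√0.944775 = -2.2026.
df = n − 2 = 83.
One-sided p ≈ 0.0152, which is < 0.05, so reject H₀.
There is evidence of a linear association between weekly hours worked and job satisfaction score.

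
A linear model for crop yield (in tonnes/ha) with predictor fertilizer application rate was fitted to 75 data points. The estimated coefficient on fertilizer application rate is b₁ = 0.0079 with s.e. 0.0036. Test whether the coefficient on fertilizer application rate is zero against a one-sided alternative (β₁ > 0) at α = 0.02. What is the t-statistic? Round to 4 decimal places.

t = 2.1944

H₀: β₁ = 0 vs H₁: β₁ > 0.
t = (b₁ − β₁⁰)/SE = 0.0079 / 0.0036 = 2.1944.
df = n − 2 = 75 − 2 = 73.
One-sided p ≈ 0.0157, which is < 0.02, so reject H₀.
There is evidence that the true slope on fertilizer application rate is positive.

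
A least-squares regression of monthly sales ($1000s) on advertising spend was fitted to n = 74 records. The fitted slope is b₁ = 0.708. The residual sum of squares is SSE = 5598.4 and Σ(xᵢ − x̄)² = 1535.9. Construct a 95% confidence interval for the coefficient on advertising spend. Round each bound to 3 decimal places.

(0.259, 1.157)

MSE = SSE/(n − 2) = 5598.4/72 = 77.7556.
SE(b₁) = √(MSE/Sₓₓ) = √(77.7556/1535.9) = 0.225001.
df = n − 2 = 72.
t* = t_{0.025, 72} = 1.993464.
Margin = t* × SE = 1.993464 × 0.225001 = 0.44853.
CI: 0.708 ± 0.44853 → (0.259, 1.157).
With 95% confidence, each one-unit increase in advertising spend is associated with a change of between 0.259 and 1.157 $1000s in monthly sales.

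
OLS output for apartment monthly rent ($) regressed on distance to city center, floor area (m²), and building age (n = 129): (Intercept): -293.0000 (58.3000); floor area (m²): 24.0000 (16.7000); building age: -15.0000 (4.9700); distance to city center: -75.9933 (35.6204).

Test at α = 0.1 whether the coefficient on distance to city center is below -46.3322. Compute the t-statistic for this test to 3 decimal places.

t = -0.833

Read off: b = -75.9933, SE = 35.6204 for distance to city center.
H₀: β₁ = -46.3322 vs H₁: β₁ < -46.3322.
t = (-75.9933 − (-46.3322)) / 35.6204 = -0.833.
df = n − k − 1 = 129 − 3 − 1 = 125.
One-sided p ≈ 0.2033, which is ≥ 0.1, so fail to reject H₀.
The data do not give significant evidence that the true slope on distance to city center is below -46.3322 $ per unit, holding the other predictors fixed.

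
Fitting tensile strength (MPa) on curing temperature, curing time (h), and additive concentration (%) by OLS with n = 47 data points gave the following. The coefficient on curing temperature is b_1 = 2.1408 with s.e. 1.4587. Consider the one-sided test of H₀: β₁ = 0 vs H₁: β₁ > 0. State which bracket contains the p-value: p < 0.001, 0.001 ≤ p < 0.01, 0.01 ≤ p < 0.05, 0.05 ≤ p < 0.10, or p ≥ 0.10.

0.05 ≤ p < 0.10

t = 2.1408 / 1.4587 = 1.468.
df = n − k − 1 = 47 − 3 − 1 = 43.
One-sided p = P(T_{43} > t) ≈ 0.0747.
So 0.05 ≤ p < 0.10.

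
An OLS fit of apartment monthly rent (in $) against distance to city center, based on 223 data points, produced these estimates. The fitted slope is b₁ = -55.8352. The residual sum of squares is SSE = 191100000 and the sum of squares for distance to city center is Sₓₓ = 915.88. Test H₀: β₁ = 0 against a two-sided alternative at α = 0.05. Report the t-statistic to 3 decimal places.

t = -1.817

MSE = SSE/(n − 2) = 191100000/221 = 864706.
SE(b₁) = √(MSE/Sₓₓ) = √(864706/915.88) = 30.7266.
t = -55.8352 / 30.7266 = -1.817.
df = n − 2 = 221.
Two-sided p ≈ 0.0705, which is ≥ 0.05, so fail to reject H₀.
The data do not give significant evidence of an association between distance to city center and apartment monthly rent.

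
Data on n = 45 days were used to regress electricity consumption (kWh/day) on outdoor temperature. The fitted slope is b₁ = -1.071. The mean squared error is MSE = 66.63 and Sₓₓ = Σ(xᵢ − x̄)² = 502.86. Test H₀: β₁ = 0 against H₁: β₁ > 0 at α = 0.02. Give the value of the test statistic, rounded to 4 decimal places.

t = -2.9422

SE(b₁) = √(MSE/Sₓₓ) = √(66.63/502.86) = 0.364008.
t = -1.071 / 0.364008 = -2.9422.
df = n − 2 = 43.
One-sided p ≈ 0.9974, which is ≥ 0.02, so fail to reject H₀.
The data do not give significant evidence that the true slope on outdoor temperature is positive.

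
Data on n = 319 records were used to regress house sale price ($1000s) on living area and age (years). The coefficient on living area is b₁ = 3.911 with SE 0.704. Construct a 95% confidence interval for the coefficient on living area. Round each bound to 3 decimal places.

(2.526, 5.296)

df = n − k − 1 = 319 − 2 − 1 = 316.
t* = t_{0.025, 316} = 1.9675.
Margin = t* × SE = 1.9675 × 0.704 = 1.38512.
CI: 3.911 ± 1.38512 → (2.526, 5.296).
With 95% confidence, each one-unit increase in living area is associated with a change of between 2.526 and 5.296 $1000s in house sale price, holding the other predictors fixed.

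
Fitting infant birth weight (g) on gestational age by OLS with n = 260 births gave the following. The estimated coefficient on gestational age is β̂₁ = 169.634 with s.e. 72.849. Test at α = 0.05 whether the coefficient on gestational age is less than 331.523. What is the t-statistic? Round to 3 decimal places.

H₀: β₁ = 331.523 vs H₁: β₁ < 331.523.
t = (β̂₁ − β₁⁰)/SE = (169.634 − 331.523) / 72.849 = -2.222.
df = n − 2 = 260 − 2 = 258.
One-sided p ≈ 0.0136, which is < 0.05, so reject H₀.
There is evidence that the true slope on gestational age is below 331.523 g per unit.

t = -2.222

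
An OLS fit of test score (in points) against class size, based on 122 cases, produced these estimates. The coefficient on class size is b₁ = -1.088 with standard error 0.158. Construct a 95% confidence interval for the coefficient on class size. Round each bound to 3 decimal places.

(-1.401, -0.775)

df = n − 2 = 122 − 2 = 120.
t* = t_{0.025, 120} = 1.97993.
Margin = t* × SE = 1.97993 × 0.158 = 0.31283.
CI: -1.088 ± 0.31283 → (-1.401, -0.775).
With 95% confidence, each one-unit increase in class size is associated with a change of between -1.401 and -0.775 points in test score.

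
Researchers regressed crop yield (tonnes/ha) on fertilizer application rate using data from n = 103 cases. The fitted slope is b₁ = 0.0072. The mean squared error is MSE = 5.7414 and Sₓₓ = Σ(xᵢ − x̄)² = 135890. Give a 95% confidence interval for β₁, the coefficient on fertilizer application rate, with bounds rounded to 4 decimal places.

(-0.0057, 0.0201)

SE(b₁) = √(MSE/Sₓₓ) = √(5.7414/135890) = 0.00650003.
df = n − 2 = 101.
t* = t_{0.025, 101} = 1.983731.
Margin = t* × SE = 1.983731 × 0.00650003 = 0.012894.
CI: 0.0072 ± 0.012894 → (-0.0057, 0.0201).
With 95% confidence, each one-unit increase in fertilizer application rate is associated with a change of between -0.0057 and 0.0201 tonnes/ha in crop yield.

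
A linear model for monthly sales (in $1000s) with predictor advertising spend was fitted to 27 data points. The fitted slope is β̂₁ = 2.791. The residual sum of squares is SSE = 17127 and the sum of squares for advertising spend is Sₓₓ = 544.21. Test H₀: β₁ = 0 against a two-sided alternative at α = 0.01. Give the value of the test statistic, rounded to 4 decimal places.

t = 2.4876

MSE = SSE/(n − 2) = 17127/25 = 685.08.
SE(β̂₁) = √(MSE/Sₓₓ) = √(685.08/544.21) = 1.12199.
t = 2.791 / 1.12199 = 2.4876.
df = n − 2 = 25.
Two-sided p ≈ 0.0199, which is ≥ 0.01, so fail to reject H₀.
The data do not give significant evidence of an association between advertising spend and monthly sales.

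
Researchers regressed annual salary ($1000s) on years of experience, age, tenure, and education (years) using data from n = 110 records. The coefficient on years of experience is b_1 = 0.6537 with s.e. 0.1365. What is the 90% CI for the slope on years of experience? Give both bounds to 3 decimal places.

df = n − k − 1 = 110 − 4 − 1 = 105.
t* = t_{0.05, 105} = 1.659495.
Margin = t* × SE = 1.659495 × 0.1365 = 0.22652.
CI: 0.6537 ± 0.22652 → (0.427, 0.880).
With 90% confidence, each one-unit increase in years of experience is associated with a change of between 0.427 and 0.880 $1000s in annual salary, holding the other predictors fixed.

(0.427, 0.880)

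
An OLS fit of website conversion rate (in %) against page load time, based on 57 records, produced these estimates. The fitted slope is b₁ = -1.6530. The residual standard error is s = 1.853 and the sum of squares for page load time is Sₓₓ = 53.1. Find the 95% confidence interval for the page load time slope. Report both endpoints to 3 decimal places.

(-2.163, -1.143)

SE(b₁) = s/√Sₓₓ = 1.853/√53.1 = 0.254289.
df = n − 2 = 55.
t* = t_{0.025, 55} = 2.004045.
Margin = t* × SE = 2.004045 × 0.254289 = 0.50961.
CI: -1.6530 ± 0.50961 → (-2.163, -1.143).
With 95% confidence, each one-unit increase in page load time is associated with a change of between -2.163 and -1.143 % in website conversion rate.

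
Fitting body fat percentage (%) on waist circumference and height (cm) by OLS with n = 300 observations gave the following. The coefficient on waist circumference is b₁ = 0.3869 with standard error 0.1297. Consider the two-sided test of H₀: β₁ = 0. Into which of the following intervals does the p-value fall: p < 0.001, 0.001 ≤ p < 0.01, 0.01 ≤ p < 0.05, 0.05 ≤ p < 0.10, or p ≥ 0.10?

0.001 ≤ p < 0.01

t = 0.3869 / 0.1297 = 2.983.
df = n − k − 1 = 300 − 2 − 1 = 297.
Two-sided p = 2·P(T_{297} > |t|) ≈ 0.0031.
So 0.001 ≤ p < 0.01.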